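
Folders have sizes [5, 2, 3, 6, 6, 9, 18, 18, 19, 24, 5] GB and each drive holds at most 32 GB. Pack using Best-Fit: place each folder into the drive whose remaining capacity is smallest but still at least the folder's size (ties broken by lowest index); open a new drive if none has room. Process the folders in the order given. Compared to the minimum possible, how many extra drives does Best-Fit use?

Best-Fit: [5,2,3,6,6,9] [18] [18] [19] [24,5] → 5 drives.
Total size 115 GB; any packing needs at least ⌈115/32⌉ = 4 drives.
An optimal packing achieves that bound: [24,6,2] [19,9,3] [18,6,5] [18,5] → 4 drives.
Excess: 5 − 4 = 1.

1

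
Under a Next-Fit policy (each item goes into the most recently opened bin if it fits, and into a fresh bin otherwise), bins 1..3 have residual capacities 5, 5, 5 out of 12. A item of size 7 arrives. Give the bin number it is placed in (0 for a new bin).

0

Next-Fit only looks at bin 3, which has 5 free.
7 does not fit, so a new bin is opened.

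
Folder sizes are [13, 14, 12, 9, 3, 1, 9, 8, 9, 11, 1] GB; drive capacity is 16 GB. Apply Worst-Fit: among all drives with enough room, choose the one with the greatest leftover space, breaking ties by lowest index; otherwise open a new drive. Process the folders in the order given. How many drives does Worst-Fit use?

drive 1: place 13 GB, 3 GB left
drive 2: place 14 GB, 2 GB left
drive 3: place 12 GB, 4 GB left
drive 4: place 9 GB, 7 GB left
drive 4: place 3 GB, 4 GB left
drive 3: place 1 GB, 3 GB left
drive 5: place 9 GB, 7 GB left
drive 6: place 8 GB, 8 GB left
drive 7: place 9 GB, 7 GB left
drive 8: place 11 GB, 5 GB left
drive 6: place 1 GB, 7 GB left

8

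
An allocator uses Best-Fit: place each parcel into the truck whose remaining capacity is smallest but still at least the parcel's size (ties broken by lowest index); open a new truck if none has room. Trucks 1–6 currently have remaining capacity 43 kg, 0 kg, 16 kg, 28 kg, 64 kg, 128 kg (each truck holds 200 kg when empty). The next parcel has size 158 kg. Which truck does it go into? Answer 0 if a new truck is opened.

0

No truck has ≥ 158 kg free, so a new truck is opened.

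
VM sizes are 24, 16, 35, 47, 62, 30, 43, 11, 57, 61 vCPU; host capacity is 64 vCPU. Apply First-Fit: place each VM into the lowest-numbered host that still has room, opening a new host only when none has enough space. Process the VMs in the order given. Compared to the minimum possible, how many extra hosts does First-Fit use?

1

First-Fit: [24,16,11] [35] [47] [62] [30] [43] [57] [61] → 8 hosts.
Total size 386 vCPU; any packing needs at least ⌈386/64⌉ = 7 hosts.
An optimal packing achieves that bound: [62] [61] [57] [47,16] [43,11] [35,24] [30] → 7 hosts.
Excess: 8 − 7 = 1.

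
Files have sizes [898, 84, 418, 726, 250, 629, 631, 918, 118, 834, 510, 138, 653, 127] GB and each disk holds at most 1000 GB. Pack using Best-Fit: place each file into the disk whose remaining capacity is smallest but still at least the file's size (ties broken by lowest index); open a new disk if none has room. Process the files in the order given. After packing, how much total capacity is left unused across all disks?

1066

Put 898 GB in disk 1; 102 GB remain.
Put 84 GB in disk 1; 18 GB remain.
Put 418 GB in disk 2; 582 GB remain.
Put 726 GB in disk 3; 274 GB remain.
Put 250 GB in disk 3; 24 GB remain.
Put 629 GB in disk 4; 371 GB remain.
Put 631 GB in disk 5; 369 GB remain.
Put 918 GB in disk 6; 82 GB remain.
Put 118 GB in disk 5; 251 GB remain.
Put 834 GB in disk 7; 166 GB remain.
Put 510 GB in disk 2; 72 GB remain.
Put 138 GB in disk 7; 28 GB remain.
Put 653 GB in disk 8; 347 GB remain.
Put 127 GB in disk 5; 124 GB remain.
8 disks × 1000 GB = 8000 GB; used 6934 GB; unused 1066 GB.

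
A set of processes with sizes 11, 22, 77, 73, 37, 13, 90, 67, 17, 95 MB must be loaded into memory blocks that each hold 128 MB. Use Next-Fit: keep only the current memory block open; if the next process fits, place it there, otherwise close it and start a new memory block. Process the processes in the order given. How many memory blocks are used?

11 MB → memory block 1 (remaining 117 MB)
22 MB → memory block 1 (remaining 95 MB)
77 MB → memory block 1 (remaining 18 MB)
73 MB → memory block 2 (remaining 55 MB)
37 MB → memory block 2 (remaining 18 MB)
13 MB → memory block 2 (remaining 5 MB)
90 MB → memory block 3 (remaining 38 MB)
67 MB → memory block 4 (remaining 61 MB)
17 MB → memory block 4 (remaining 44 MB)
95 MB → memory block 5 (remaining 33 MB)
Final memory blocks: [11,22,77] [73,37,13] [90] [67,17] [95].

5 memory blocks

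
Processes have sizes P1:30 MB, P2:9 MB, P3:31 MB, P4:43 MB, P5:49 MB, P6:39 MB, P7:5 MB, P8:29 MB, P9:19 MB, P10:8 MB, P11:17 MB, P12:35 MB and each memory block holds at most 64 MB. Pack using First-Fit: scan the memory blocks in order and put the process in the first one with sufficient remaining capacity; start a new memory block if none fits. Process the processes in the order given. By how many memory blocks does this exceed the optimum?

1

First-Fit: [30,9,5,19] [31,29] [43,8] [49] [39,17] [35] → 6 memory blocks.
Total size 314 MB; any packing needs at least ⌈314/64⌉ = 5 memory blocks.
An optimal packing achieves that bound: [49,9,5] [43,19] [39,17,8] [35,29] [31,30] → 5 memory blocks.
Excess: 6 − 5 = 1.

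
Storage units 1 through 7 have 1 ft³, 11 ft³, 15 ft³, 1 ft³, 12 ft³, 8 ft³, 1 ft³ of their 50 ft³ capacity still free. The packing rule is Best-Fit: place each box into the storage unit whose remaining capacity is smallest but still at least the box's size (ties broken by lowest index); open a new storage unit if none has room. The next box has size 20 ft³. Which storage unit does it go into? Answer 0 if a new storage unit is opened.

No storage unit has ≥ 20 ft³ free, so a new storage unit is opened.

0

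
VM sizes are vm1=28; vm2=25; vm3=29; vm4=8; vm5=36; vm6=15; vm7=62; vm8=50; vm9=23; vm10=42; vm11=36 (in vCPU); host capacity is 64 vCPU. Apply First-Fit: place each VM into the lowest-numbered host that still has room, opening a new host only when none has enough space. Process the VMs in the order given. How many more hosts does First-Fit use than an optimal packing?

1

First-Fit: [28,25,8] [29,15] [36,23] [62] [50] [42] [36] → 7 hosts.
Total size 354 vCPU; any packing needs at least ⌈354/64⌉ = 6 hosts.
An optimal packing achieves that bound: [62] [50,8] [42,15] [36,28] [36,25] [29,23] → 6 hosts.
Excess: 7 − 6 = 1.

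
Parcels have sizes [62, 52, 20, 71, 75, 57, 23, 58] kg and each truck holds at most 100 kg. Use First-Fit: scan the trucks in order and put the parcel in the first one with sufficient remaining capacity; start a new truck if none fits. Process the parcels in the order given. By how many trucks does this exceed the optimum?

0

First-Fit: [62,20] [52,23] [71] [75] [57] [58] → 6 trucks.
6 parcels exceed 50 kg (half the capacity), and no two of those can share a truck, so at least 6 trucks are needed.
So 6 is already optimal.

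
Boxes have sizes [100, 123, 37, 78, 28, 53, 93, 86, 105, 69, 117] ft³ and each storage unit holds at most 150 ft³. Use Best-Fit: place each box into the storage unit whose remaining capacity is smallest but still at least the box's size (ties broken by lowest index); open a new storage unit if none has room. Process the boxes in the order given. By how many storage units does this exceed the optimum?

1

Best-Fit: [100,37] [123] [78,28] [53,93] [86] [105] [69] [117] → 8 storage units.
7 boxes exceed 75 ft³ (half the capacity), and no two of those can share a storage unit, so at least 7 storage units are needed.
An optimal packing achieves that bound: [123] [117,28] [105,37] [100] [93,53] [86] [78,69] → 7 storage units.
Excess: 8 − 7 = 1.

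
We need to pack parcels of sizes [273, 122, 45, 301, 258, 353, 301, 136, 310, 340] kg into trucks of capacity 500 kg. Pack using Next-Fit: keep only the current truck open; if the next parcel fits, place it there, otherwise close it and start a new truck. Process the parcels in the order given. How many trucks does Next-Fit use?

273 kg → truck 1 (remaining 227 kg)
122 kg → truck 1 (remaining 105 kg)
45 kg → truck 1 (remaining 60 kg)
301 kg → truck 2 (remaining 199 kg)
258 kg → truck 3 (remaining 242 kg)
353 kg → truck 4 (remaining 147 kg)
301 kg → truck 5 (remaining 199 kg)
136 kg → truck 5 (remaining 63 kg)
310 kg → truck 6 (remaining 190 kg)
340 kg → truck 7 (remaining 160 kg)

7 trucks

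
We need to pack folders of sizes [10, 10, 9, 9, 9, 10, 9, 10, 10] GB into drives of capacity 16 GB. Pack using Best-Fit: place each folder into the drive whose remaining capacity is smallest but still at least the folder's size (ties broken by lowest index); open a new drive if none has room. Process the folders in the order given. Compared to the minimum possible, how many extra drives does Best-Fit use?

Best-Fit: [10] [10] [9] [9] [9] [10] [9] [10] [10] → 9 drives.
9 folders exceed 8 GB (half the capacity), and no two of those can share a drive, so at least 9 drives are needed.
So 9 is already optimal.

0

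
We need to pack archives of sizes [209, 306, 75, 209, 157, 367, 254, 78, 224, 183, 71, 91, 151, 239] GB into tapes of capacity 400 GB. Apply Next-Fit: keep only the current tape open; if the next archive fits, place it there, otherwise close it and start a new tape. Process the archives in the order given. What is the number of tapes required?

tape 1: place 209 GB, 191 GB left
tape 2: place 306 GB, 94 GB left
tape 2: place 75 GB, 19 GB left
tape 3: place 209 GB, 191 GB left
tape 3: place 157 GB, 34 GB left
tape 4: place 367 GB, 33 GB left
tape 5: place 254 GB, 146 GB left
tape 5: place 78 GB, 68 GB left
tape 6: place 224 GB, 176 GB left
tape 7: place 183 GB, 217 GB left
tape 7: place 71 GB, 146 GB left
tape 7: place 91 GB, 55 GB left
tape 8: place 151 GB, 249 GB left
tape 8: place 239 GB, 10 GB left
Final tapes: [209] [306,75] [209,157] [367] [254,78] [224] [183,71,91] [151,239].

8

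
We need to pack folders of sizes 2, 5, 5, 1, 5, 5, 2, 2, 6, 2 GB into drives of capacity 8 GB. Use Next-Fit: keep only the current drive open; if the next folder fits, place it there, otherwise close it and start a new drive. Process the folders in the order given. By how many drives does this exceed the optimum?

Next-Fit: [2,5] [5,1] [5] [5,2] [2,6] [2] → 6 drives.
Total size 35 GB; any packing needs at least ⌈35/8⌉ = 5 drives.
An optimal packing achieves that bound: [6,2] [5,2,1] [5,2] [5,2] [5] → 5 drives.
Excess: 6 − 5 = 1.

1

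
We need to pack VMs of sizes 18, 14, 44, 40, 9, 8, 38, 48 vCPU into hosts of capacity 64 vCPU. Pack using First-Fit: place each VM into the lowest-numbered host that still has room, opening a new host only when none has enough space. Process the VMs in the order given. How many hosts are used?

18 vCPU → host 1 (remaining 46 vCPU)
14 vCPU → host 1 (remaining 32 vCPU)
44 vCPU → host 2 (remaining 20 vCPU)
40 vCPU → host 3 (remaining 24 vCPU)
9 vCPU → host 1 (remaining 23 vCPU)
8 vCPU → host 1 (remaining 15 vCPU)
38 vCPU → host 4 (remaining 26 vCPU)
48 vCPU → host 5 (remaining 16 vCPU)
Final hosts: [18,14,9,8] [44] [40] [38] [48].

5 hosts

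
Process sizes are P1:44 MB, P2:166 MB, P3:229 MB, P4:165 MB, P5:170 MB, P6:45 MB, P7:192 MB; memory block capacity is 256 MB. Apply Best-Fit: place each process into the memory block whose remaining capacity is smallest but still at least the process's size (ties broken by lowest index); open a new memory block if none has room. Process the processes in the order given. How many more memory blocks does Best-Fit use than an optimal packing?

Best-Fit: [44,166,45] [229] [165] [170] [192] → 5 memory blocks.
5 processes exceed 128 MB (half the capacity), and no two of those can share a memory block, so at least 5 memory blocks are needed.
So 5 is already optimal.

0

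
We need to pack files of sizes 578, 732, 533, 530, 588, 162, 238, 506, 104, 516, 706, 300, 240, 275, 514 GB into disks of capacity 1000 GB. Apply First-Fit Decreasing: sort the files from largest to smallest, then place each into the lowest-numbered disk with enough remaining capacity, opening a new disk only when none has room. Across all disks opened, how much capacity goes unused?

2478

Sorted descending: 732, 706, 588, 578, 533, 530, 516, 514, 506, 300, 275, 240, 238, 162, 104.
disk 1: place 732 GB, 268 GB left
disk 2: place 706 GB, 294 GB left
disk 3: place 588 GB, 412 GB left
disk 4: place 578 GB, 422 GB left
disk 5: place 533 GB, 467 GB left
disk 6: place 530 GB, 470 GB left
disk 7: place 516 GB, 484 GB left
disk 8: place 514 GB, 486 GB left
disk 9: place 506 GB, 494 GB left
disk 3: place 300 GB, 112 GB left
disk 2: place 275 GB, 19 GB left
disk 1: place 240 GB, 28 GB left
disk 4: place 238 GB, 184 GB left
disk 4: place 162 GB, 22 GB left
disk 3: place 104 GB, 8 GB left
9 disks × 1000 GB = 9000 GB; used 6522 GB; unused 2478 GB.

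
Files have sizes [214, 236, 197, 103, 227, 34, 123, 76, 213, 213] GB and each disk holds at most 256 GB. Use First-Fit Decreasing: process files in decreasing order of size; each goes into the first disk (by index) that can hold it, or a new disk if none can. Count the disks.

Sorted descending: 236, 227, 214, 213, 213, 197, 123, 103, 76, 34.
disk 1: place 236 GB, 20 GB left
disk 2: place 227 GB, 29 GB left
disk 3: place 214 GB, 42 GB left
disk 4: place 213 GB, 43 GB left
disk 5: place 213 GB, 43 GB left
disk 6: place 197 GB, 59 GB left
disk 7: place 123 GB, 133 GB left
disk 7: place 103 GB, 30 GB left
disk 8: place 76 GB, 180 GB left
disk 3: place 34 GB, 8 GB left

8 disks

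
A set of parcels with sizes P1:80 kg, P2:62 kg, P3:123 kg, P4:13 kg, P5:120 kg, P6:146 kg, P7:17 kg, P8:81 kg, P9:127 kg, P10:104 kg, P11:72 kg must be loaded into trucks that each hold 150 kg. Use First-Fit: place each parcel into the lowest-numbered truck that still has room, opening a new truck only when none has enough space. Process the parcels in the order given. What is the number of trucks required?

8

Put P1 (80 kg) in truck 1; 70 kg remain.
Put P2 (62 kg) in truck 1; 8 kg remain.
Put P3 (123 kg) in truck 2; 27 kg remain.
Put P4 (13 kg) in truck 2; 14 kg remain.
Put P5 (120 kg) in truck 3; 30 kg remain.
Put P6 (146 kg) in truck 4; 4 kg remain.
Put P7 (17 kg) in truck 3; 13 kg remain.
Put P8 (81 kg) in truck 5; 69 kg remain.
Put P9 (127 kg) in truck 6; 23 kg remain.
Put P10 (104 kg) in truck 7; 46 kg remain.
Put P11 (72 kg) in truck 8; 78 kg remain.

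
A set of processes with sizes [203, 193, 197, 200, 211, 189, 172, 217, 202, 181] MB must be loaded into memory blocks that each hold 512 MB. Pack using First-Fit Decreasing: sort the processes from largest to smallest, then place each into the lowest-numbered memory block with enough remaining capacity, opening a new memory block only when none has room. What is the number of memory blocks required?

Sorted descending: 217, 211, 203, 202, 200, 197, 193, 189, 181, 172.
217 MB → memory block 1 (remaining 295 MB)
211 MB → memory block 1 (remaining 84 MB)
203 MB → memory block 2 (remaining 309 MB)
202 MB → memory block 2 (remaining 107 MB)
200 MB → memory block 3 (remaining 312 MB)
197 MB → memory block 3 (remaining 115 MB)
193 MB → memory block 4 (remaining 319 MB)
189 MB → memory block 4 (remaining 130 MB)
181 MB → memory block 5 (remaining 331 MB)
172 MB → memory block 5 (remaining 159 MB)

5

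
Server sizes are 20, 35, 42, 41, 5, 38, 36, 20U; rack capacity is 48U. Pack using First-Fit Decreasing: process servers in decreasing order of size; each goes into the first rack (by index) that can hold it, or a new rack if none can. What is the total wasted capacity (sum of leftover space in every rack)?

51

Sorted descending: 42, 41, 38, 36, 35, 20, 20, 5.
rack 1: place 42U, 6U left
rack 2: place 41U, 7U left
rack 3: place 38U, 10U left
rack 4: place 36U, 12U left
rack 5: place 35U, 13U left
rack 6: place 20U, 28U left
rack 6: place 20U, 8U left
rack 1: place 5U, 1U left
6 racks × 48U = 288U; used 237U; unused 51U.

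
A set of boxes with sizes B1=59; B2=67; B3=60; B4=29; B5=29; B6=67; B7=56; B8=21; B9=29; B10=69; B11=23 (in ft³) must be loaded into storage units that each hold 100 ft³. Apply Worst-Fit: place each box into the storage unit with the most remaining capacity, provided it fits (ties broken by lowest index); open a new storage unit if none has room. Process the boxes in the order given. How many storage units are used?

storage unit 1: place B1 (59 ft³), 41 ft³ left
storage unit 2: place B2 (67 ft³), 33 ft³ left
storage unit 3: place B3 (60 ft³), 40 ft³ left
storage unit 1: place B4 (29 ft³), 12 ft³ left
storage unit 3: place B5 (29 ft³), 11 ft³ left
storage unit 4: place B6 (67 ft³), 33 ft³ left
storage unit 5: place B7 (56 ft³), 44 ft³ left
storage unit 5: place B8 (21 ft³), 23 ft³ left
storage unit 2: place B9 (29 ft³), 4 ft³ left
storage unit 6: place B10 (69 ft³), 31 ft³ left
storage unit 4: place B11 (23 ft³), 10 ft³ left
Final storage units: [59,29] [67,29] [60,29] [67,23] [56,21] [69].

6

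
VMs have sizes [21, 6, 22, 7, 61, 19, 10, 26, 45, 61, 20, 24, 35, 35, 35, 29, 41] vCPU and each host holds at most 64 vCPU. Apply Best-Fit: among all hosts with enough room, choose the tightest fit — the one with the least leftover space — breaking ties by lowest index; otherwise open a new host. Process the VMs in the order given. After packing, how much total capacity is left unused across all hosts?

21 vCPU → host 1 (remaining 43 vCPU)
6 vCPU → host 1 (remaining 37 vCPU)
22 vCPU → host 1 (remaining 15 vCPU)
7 vCPU → host 1 (remaining 8 vCPU)
61 vCPU → host 2 (remaining 3 vCPU)
19 vCPU → host 3 (remaining 45 vCPU)
10 vCPU → host 3 (remaining 35 vCPU)
26 vCPU → host 3 (remaining 9 vCPU)
45 vCPU → host 4 (remaining 19 vCPU)
61 vCPU → host 5 (remaining 3 vCPU)
20 vCPU → host 6 (remaining 44 vCPU)
24 vCPU → host 6 (remaining 20 vCPU)
35 vCPU → host 7 (remaining 29 vCPU)
35 vCPU → host 8 (remaining 29 vCPU)
35 vCPU → host 9 (remaining 29 vCPU)
29 vCPU → host 7 (remaining 0 vCPU)
41 vCPU → host 10 (remaining 23 vCPU)
10 hosts × 64 vCPU = 640 vCPU; used 497 vCPU; unused 143 vCPU.

143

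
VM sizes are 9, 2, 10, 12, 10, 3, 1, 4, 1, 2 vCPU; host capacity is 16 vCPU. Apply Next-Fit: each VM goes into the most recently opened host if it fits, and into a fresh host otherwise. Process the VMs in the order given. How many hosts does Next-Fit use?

9 vCPU → host 1 (remaining 7 vCPU)
2 vCPU → host 1 (remaining 5 vCPU)
10 vCPU → host 2 (remaining 6 vCPU)
12 vCPU → host 3 (remaining 4 vCPU)
10 vCPU → host 4 (remaining 6 vCPU)
3 vCPU → host 4 (remaining 3 vCPU)
1 vCPU → host 4 (remaining 2 vCPU)
4 vCPU → host 5 (remaining 12 vCPU)
1 vCPU → host 5 (remaining 11 vCPU)
2 vCPU → host 5 (remaining 9 vCPU)

5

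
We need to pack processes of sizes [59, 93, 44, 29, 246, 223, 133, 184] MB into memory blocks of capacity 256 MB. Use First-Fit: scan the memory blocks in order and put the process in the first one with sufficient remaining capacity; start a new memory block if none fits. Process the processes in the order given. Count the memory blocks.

5

Put 59 MB in memory block 1; 197 MB remain.
Put 93 MB in memory block 1; 104 MB remain.
Put 44 MB in memory block 1; 60 MB remain.
Put 29 MB in memory block 1; 31 MB remain.
Put 246 MB in memory block 2; 10 MB remain.
Put 223 MB in memory block 3; 33 MB remain.
Put 133 MB in memory block 4; 123 MB remain.
Put 184 MB in memory block 5; 72 MB remain.
Final memory blocks: [59,93,44,29] [246] [223] [133] [184].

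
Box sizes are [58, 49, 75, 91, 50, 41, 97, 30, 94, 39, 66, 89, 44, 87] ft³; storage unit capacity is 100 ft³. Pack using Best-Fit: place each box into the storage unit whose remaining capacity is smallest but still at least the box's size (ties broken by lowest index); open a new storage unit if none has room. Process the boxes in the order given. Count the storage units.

11

storage unit 1: place 58 ft³, 42 ft³ left
storage unit 2: place 49 ft³, 51 ft³ left
storage unit 3: place 75 ft³, 25 ft³ left
storage unit 4: place 91 ft³, 9 ft³ left
storage unit 2: place 50 ft³, 1 ft³ left
storage unit 1: place 41 ft³, 1 ft³ left
storage unit 5: place 97 ft³, 3 ft³ left
storage unit 6: place 30 ft³, 70 ft³ left
storage unit 7: place 94 ft³, 6 ft³ left
storage unit 6: place 39 ft³, 31 ft³ left
storage unit 8: place 66 ft³, 34 ft³ left
storage unit 9: place 89 ft³, 11 ft³ left
storage unit 10: place 44 ft³, 56 ft³ left
storage unit 11: place 87 ft³, 13 ft³ left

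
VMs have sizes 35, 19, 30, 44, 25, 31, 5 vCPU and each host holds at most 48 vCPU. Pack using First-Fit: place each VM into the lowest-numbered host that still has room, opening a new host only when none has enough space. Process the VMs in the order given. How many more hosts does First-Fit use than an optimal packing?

0

First-Fit: [35,5] [19,25] [30] [44] [31] → 5 hosts.
5 VMs exceed 24 vCPU (half the capacity), and no two of those can share a host, so at least 5 hosts are needed.
So 5 is already optimal.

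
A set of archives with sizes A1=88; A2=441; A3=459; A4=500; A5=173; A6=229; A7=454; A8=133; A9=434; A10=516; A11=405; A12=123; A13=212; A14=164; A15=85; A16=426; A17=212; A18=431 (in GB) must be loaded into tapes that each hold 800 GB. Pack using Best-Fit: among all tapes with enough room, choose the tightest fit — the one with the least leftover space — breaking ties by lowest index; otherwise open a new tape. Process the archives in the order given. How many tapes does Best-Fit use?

Put A1 (88 GB) in tape 1; 712 GB remain.
Put A2 (441 GB) in tape 1; 271 GB remain.
Put A3 (459 GB) in tape 2; 341 GB remain.
Put A4 (500 GB) in tape 3; 300 GB remain.
Put A5 (173 GB) in tape 1; 98 GB remain.
Put A6 (229 GB) in tape 3; 71 GB remain.
Put A7 (454 GB) in tape 4; 346 GB remain.
Put A8 (133 GB) in tape 2; 208 GB remain.
Put A9 (434 GB) in tape 5; 366 GB remain.
Put A10 (516 GB) in tape 6; 284 GB remain.
Put A11 (405 GB) in tape 7; 395 GB remain.
Put A12 (123 GB) in tape 2; 85 GB remain.
Put A13 (212 GB) in tape 6; 72 GB remain.
Put A14 (164 GB) in tape 4; 182 GB remain.
Put A15 (85 GB) in tape 2; 0 GB remain.
Put A16 (426 GB) in tape 8; 374 GB remain.
Put A17 (212 GB) in tape 5; 154 GB remain.
Put A18 (431 GB) in tape 9; 369 GB remain.

9 tapes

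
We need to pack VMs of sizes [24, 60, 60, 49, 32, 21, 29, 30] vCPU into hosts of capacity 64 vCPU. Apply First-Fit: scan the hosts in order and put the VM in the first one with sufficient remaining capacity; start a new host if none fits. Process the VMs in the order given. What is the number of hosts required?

6

24 vCPU → host 1 (remaining 40 vCPU)
60 vCPU → host 2 (remaining 4 vCPU)
60 vCPU → host 3 (remaining 4 vCPU)
49 vCPU → host 4 (remaining 15 vCPU)
32 vCPU → host 1 (remaining 8 vCPU)
21 vCPU → host 5 (remaining 43 vCPU)
29 vCPU → host 5 (remaining 14 vCPU)
30 vCPU → host 6 (remaining 34 vCPU)
Final hosts: [24,32] [60] [60] [49] [21,29] [30].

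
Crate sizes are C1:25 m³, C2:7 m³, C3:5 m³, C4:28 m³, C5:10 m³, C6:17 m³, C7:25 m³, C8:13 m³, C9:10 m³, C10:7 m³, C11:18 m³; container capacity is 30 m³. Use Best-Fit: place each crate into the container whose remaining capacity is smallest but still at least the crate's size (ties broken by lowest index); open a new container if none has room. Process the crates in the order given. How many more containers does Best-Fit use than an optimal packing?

Best-Fit: [25,5] [7,10,13] [28] [17,10] [25] [7,18] → 6 containers.
Total size 165 m³; any packing needs at least ⌈165/30⌉ = 6 containers.
So 6 is already optimal.

0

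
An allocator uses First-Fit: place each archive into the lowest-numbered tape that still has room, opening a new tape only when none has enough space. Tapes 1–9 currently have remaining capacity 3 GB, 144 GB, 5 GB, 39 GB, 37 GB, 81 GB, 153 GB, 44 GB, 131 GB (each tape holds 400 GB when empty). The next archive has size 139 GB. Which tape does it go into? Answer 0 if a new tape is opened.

Tapes with room: tape 2 (144 GB), tape 7 (153 GB).
The first with room is tape 2.

2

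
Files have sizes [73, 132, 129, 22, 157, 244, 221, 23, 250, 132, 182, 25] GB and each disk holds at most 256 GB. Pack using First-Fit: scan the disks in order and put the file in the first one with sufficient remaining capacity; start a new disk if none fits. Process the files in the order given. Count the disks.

8

disk 1: place 73 GB, 183 GB left
disk 1: place 132 GB, 51 GB left
disk 2: place 129 GB, 127 GB left
disk 1: place 22 GB, 29 GB left
disk 3: place 157 GB, 99 GB left
disk 4: place 244 GB, 12 GB left
disk 5: place 221 GB, 35 GB left
disk 1: place 23 GB, 6 GB left
disk 6: place 250 GB, 6 GB left
disk 7: place 132 GB, 124 GB left
disk 8: place 182 GB, 74 GB left
disk 2: place 25 GB, 102 GB left
Final disks: [73,132,22,23] [129,25] [157] [244] [221] [250] [132] [182].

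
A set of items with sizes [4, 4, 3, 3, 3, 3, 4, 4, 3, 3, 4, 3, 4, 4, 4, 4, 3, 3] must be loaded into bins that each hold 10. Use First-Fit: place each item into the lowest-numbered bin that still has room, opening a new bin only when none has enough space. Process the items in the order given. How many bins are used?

7

bin 1: place 4, 6 left
bin 1: place 4, 2 left
bin 2: place 3, 7 left
bin 2: place 3, 4 left
bin 2: place 3, 1 left
bin 3: place 3, 7 left
bin 3: place 4, 3 left
bin 4: place 4, 6 left
bin 3: place 3, 0 left
bin 4: place 3, 3 left
bin 5: place 4, 6 left
bin 4: place 3, 0 left
bin 5: place 4, 2 left
bin 6: place 4, 6 left
bin 6: place 4, 2 left
bin 7: place 4, 6 left
bin 7: place 3, 3 left
bin 7: place 3, 0 left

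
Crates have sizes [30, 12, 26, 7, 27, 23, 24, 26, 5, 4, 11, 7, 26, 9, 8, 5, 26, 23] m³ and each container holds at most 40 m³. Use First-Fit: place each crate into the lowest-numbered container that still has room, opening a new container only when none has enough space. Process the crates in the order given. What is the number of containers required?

30 m³ → container 1 (remaining 10 m³)
12 m³ → container 2 (remaining 28 m³)
26 m³ → container 2 (remaining 2 m³)
7 m³ → container 1 (remaining 3 m³)
27 m³ → container 3 (remaining 13 m³)
23 m³ → container 4 (remaining 17 m³)
24 m³ → container 5 (remaining 16 m³)
26 m³ → container 6 (remaining 14 m³)
5 m³ → container 3 (remaining 8 m³)
4 m³ → container 3 (remaining 4 m³)
11 m³ → container 4 (remaining 6 m³)
7 m³ → container 5 (remaining 9 m³)
26 m³ → container 7 (remaining 14 m³)
9 m³ → container 5 (remaining 0 m³)
8 m³ → container 6 (remaining 6 m³)
5 m³ → container 4 (remaining 1 m³)
26 m³ → container 8 (remaining 14 m³)
23 m³ → container 9 (remaining 17 m³)
Final containers: [30,7] [12,26] [27,5,4] [23,11,5] [24,7,9] [26,8] [26] [26] [23].

9 containers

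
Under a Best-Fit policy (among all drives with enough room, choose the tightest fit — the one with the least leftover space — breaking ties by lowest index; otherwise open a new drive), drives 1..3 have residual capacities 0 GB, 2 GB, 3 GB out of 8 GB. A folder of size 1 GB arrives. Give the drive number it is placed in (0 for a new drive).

2

Drives with room: drive 2 (2 GB), drive 3 (3 GB).
Tightest fit is drive 2 with 2 GB free.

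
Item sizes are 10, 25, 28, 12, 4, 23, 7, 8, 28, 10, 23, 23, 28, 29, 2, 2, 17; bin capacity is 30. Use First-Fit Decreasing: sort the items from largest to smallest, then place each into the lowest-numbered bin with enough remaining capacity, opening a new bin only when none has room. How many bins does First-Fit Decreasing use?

10

Sorted descending: 29, 28, 28, 28, 25, 23, 23, 23, 17, 12, 10, 10, 8, 7, 4, 2, 2.
29 → bin 1 (remaining 1)
28 → bin 2 (remaining 2)
28 → bin 3 (remaining 2)
28 → bin 4 (remaining 2)
25 → bin 5 (remaining 5)
23 → bin 6 (remaining 7)
23 → bin 7 (remaining 7)
23 → bin 8 (remaining 7)
17 → bin 9 (remaining 13)
12 → bin 9 (remaining 1)
10 → bin 10 (remaining 20)
10 → bin 10 (remaining 10)
8 → bin 10 (remaining 2)
7 → bin 6 (remaining 0)
4 → bin 5 (remaining 1)
2 → bin 2 (remaining 0)
2 → bin 3 (remaining 0)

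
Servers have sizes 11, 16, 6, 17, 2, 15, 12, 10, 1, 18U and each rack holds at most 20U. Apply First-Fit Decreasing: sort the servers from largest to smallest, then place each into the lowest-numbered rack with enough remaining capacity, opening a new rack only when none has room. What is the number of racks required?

7

Sorted descending: 18, 17, 16, 15, 12, 11, 10, 6, 2, 1.
rack 1: place 18U, 2U left
rack 2: place 17U, 3U left
rack 3: place 16U, 4U left
rack 4: place 15U, 5U left
rack 5: place 12U, 8U left
rack 6: place 11U, 9U left
rack 7: place 10U, 10U left
rack 5: place 6U, 2U left
rack 1: place 2U, 0U left
rack 2: place 1U, 2U left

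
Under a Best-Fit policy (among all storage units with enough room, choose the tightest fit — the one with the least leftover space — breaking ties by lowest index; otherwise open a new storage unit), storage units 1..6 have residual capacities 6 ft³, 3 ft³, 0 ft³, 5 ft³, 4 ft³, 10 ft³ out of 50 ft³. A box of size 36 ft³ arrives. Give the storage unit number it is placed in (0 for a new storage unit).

No storage unit has ≥ 36 ft³ free, so a new storage unit is opened.

0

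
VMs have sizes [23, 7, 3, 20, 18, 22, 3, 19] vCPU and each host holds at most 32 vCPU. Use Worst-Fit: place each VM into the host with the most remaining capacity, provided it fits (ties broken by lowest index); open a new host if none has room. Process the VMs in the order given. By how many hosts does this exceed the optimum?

Worst-Fit: [23,7] [3,20] [18,3] [22] [19] → 5 hosts.
5 VMs exceed 16 vCPU (half the capacity), and no two of those can share a host, so at least 5 hosts are needed.
So 5 is already optimal.

0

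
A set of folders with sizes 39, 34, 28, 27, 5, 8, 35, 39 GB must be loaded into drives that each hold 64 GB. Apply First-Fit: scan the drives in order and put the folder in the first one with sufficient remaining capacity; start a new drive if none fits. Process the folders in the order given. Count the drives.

39 GB → drive 1 (remaining 25 GB)
34 GB → drive 2 (remaining 30 GB)
28 GB → drive 2 (remaining 2 GB)
27 GB → drive 3 (remaining 37 GB)
5 GB → drive 1 (remaining 20 GB)
8 GB → drive 1 (remaining 12 GB)
35 GB → drive 3 (remaining 2 GB)
39 GB → drive 4 (remaining 25 GB)

4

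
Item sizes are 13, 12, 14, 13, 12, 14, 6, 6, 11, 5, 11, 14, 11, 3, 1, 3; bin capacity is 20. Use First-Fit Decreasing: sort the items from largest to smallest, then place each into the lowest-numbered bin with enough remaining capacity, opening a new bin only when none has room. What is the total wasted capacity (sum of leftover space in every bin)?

Sorted descending: 14, 14, 14, 13, 13, 12, 12, 11, 11, 11, 6, 6, 5, 3, 3, 1.
bin 1: place 14, 6 left
bin 2: place 14, 6 left
bin 3: place 14, 6 left
bin 4: place 13, 7 left
bin 5: place 13, 7 left
bin 6: place 12, 8 left
bin 7: place 12, 8 left
bin 8: place 11, 9 left
bin 9: place 11, 9 left
bin 10: place 11, 9 left
bin 1: place 6, 0 left
bin 2: place 6, 0 left
bin 3: place 5, 1 left
bin 4: place 3, 4 left
bin 4: place 3, 1 left
bin 3: place 1, 0 left
10 bins × 20 = 200; used 149; unused 51.

51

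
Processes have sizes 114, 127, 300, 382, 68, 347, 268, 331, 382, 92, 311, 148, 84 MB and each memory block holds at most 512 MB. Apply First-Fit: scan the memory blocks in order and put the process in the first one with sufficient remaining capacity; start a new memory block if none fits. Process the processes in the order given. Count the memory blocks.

8 memory blocks

Put 114 MB in memory block 1; 398 MB remain.
Put 127 MB in memory block 1; 271 MB remain.
Put 300 MB in memory block 2; 212 MB remain.
Put 382 MB in memory block 3; 130 MB remain.
Put 68 MB in memory block 1; 203 MB remain.
Put 347 MB in memory block 4; 165 MB remain.
Put 268 MB in memory block 5; 244 MB remain.
Put 331 MB in memory block 6; 181 MB remain.
Put 382 MB in memory block 7; 130 MB remain.
Put 92 MB in memory block 1; 111 MB remain.
Put 311 MB in memory block 8; 201 MB remain.
Put 148 MB in memory block 2; 64 MB remain.
Put 84 MB in memory block 1; 27 MB remain.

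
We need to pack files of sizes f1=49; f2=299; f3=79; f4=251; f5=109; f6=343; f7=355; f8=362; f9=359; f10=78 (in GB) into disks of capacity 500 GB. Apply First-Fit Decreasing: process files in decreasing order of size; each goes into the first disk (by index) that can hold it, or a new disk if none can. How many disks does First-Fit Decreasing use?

Sorted descending: 362, 359, 355, 343, 299, 251, 109, 79, 78, 49.
disk 1: place 362 GB, 138 GB left
disk 2: place 359 GB, 141 GB left
disk 3: place 355 GB, 145 GB left
disk 4: place 343 GB, 157 GB left
disk 5: place 299 GB, 201 GB left
disk 6: place 251 GB, 249 GB left
disk 1: place 109 GB, 29 GB left
disk 2: place 79 GB, 62 GB left
disk 3: place 78 GB, 67 GB left
disk 2: place 49 GB, 13 GB left

6 disks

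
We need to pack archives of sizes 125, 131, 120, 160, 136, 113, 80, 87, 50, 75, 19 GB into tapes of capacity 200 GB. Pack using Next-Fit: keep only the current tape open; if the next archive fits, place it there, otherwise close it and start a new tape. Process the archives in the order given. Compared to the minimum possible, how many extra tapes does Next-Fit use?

Next-Fit: [125] [131] [120] [160] [136] [113,80] [87,50] [75,19] → 8 tapes.
Total size 1096 GB; any packing needs at least ⌈1096/200⌉ = 6 tapes.
An optimal packing achieves that bound: [160,19] [136,50] [131] [125,75] [120,80] [113,87] → 6 tapes.
Excess: 8 − 6 = 2.

2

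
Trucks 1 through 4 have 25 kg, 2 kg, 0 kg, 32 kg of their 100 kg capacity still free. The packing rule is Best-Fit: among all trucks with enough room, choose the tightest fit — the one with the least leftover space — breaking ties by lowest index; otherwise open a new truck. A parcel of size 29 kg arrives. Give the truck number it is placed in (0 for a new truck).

4

Trucks with room: truck 4 (32 kg).
Tightest fit is truck 4 with 32 kg free.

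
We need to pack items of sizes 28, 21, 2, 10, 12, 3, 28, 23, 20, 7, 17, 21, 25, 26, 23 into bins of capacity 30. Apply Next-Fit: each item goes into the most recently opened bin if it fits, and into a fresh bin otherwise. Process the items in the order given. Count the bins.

11 bins

Put 28 in bin 1; 2 remain.
Put 21 in bin 2; 9 remain.
Put 2 in bin 2; 7 remain.
Put 10 in bin 3; 20 remain.
Put 12 in bin 3; 8 remain.
Put 3 in bin 3; 5 remain.
Put 28 in bin 4; 2 remain.
Put 23 in bin 5; 7 remain.
Put 20 in bin 6; 10 remain.
Put 7 in bin 6; 3 remain.
Put 17 in bin 7; 13 remain.
Put 21 in bin 8; 9 remain.
Put 25 in bin 9; 5 remain.
Put 26 in bin 10; 4 remain.
Put 23 in bin 11; 7 remain.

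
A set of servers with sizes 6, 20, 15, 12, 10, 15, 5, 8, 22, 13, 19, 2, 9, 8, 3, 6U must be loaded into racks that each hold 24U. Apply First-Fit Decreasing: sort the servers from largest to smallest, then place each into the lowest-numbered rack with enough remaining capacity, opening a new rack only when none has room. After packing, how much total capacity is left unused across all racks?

Sorted descending: 22, 20, 19, 15, 15, 13, 12, 10, 9, 8, 8, 6, 6, 5, 3, 2.
Put 22U in rack 1; 2U remain.
Put 20U in rack 2; 4U remain.
Put 19U in rack 3; 5U remain.
Put 15U in rack 4; 9U remain.
Put 15U in rack 5; 9U remain.
Put 13U in rack 6; 11U remain.
Put 12U in rack 7; 12U remain.
Put 10U in rack 6; 1U remain.
Put 9U in rack 4; 0U remain.
Put 8U in rack 5; 1U remain.
Put 8U in rack 7; 4U remain.
Put 6U in rack 8; 18U remain.
Put 6U in rack 8; 12U remain.
Put 5U in rack 3; 0U remain.
Put 3U in rack 2; 1U remain.
Put 2U in rack 1; 0U remain.
8 racks × 24U = 192U; used 173U; unused 19U.

19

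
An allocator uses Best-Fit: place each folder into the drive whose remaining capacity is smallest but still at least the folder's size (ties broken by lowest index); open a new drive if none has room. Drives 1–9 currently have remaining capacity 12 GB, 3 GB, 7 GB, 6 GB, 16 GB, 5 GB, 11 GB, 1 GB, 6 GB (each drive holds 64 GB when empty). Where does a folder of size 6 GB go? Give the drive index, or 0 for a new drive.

Drives with room: drive 1 (12 GB), drive 3 (7 GB), drive 4 (6 GB), drive 5 (16 GB), drive 7 (11 GB), drive 9 (6 GB).
Tightest fit is drive 4 with 6 GB free.

4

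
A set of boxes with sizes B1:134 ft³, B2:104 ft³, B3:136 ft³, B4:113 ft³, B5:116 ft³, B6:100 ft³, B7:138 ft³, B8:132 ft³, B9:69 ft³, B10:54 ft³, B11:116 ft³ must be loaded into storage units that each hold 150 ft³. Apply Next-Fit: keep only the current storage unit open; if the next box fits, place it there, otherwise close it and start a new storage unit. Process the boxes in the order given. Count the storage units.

Put B1 (134 ft³) in storage unit 1; 16 ft³ remain.
Put B2 (104 ft³) in storage unit 2; 46 ft³ remain.
Put B3 (136 ft³) in storage unit 3; 14 ft³ remain.
Put B4 (113 ft³) in storage unit 4; 37 ft³ remain.
Put B5 (116 ft³) in storage unit 5; 34 ft³ remain.
Put B6 (100 ft³) in storage unit 6; 50 ft³ remain.
Put B7 (138 ft³) in storage unit 7; 12 ft³ remain.
Put B8 (132 ft³) in storage unit 8; 18 ft³ remain.
Put B9 (69 ft³) in storage unit 9; 81 ft³ remain.
Put B10 (54 ft³) in storage unit 9; 27 ft³ remain.
Put B11 (116 ft³) in storage unit 10; 34 ft³ remain.

10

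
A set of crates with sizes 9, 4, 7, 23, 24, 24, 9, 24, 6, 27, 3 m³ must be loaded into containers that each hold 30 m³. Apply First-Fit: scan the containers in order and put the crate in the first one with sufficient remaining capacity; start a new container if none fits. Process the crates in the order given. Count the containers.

6

9 m³ → container 1 (remaining 21 m³)
4 m³ → container 1 (remaining 17 m³)
7 m³ → container 1 (remaining 10 m³)
23 m³ → container 2 (remaining 7 m³)
24 m³ → container 3 (remaining 6 m³)
24 m³ → container 4 (remaining 6 m³)
9 m³ → container 1 (remaining 1 m³)
24 m³ → container 5 (remaining 6 m³)
6 m³ → container 2 (remaining 1 m³)
27 m³ → container 6 (remaining 3 m³)
3 m³ → container 3 (remaining 3 m³)
Final containers: [9,4,7,9] [23,6] [24,3] [24] [24] [27].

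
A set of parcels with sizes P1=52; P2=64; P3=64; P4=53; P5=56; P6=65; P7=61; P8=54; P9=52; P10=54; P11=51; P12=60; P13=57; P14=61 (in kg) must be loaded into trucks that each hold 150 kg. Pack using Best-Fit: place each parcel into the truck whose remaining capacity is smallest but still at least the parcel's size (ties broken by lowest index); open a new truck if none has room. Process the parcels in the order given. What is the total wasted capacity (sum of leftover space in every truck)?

truck 1: place P1 (52 kg), 98 kg left
truck 1: place P2 (64 kg), 34 kg left
truck 2: place P3 (64 kg), 86 kg left
truck 2: place P4 (53 kg), 33 kg left
truck 3: place P5 (56 kg), 94 kg left
truck 3: place P6 (65 kg), 29 kg left
truck 4: place P7 (61 kg), 89 kg left
truck 4: place P8 (54 kg), 35 kg left
truck 5: place P9 (52 kg), 98 kg left
truck 5: place P10 (54 kg), 44 kg left
truck 6: place P11 (51 kg), 99 kg left
truck 6: place P12 (60 kg), 39 kg left
truck 7: place P13 (57 kg), 93 kg left
truck 7: place P14 (61 kg), 32 kg left
7 trucks × 150 kg = 1050 kg; used 804 kg; unused 246 kg.

246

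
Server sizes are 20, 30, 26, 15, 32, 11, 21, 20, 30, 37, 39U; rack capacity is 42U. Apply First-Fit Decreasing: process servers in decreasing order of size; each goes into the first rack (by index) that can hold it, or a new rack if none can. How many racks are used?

8 racks

Sorted descending: 39, 37, 32, 30, 30, 26, 21, 20, 20, 15, 11.
rack 1: place 39U, 3U left
rack 2: place 37U, 5U left
rack 3: place 32U, 10U left
rack 4: place 30U, 12U left
rack 5: place 30U, 12U left
rack 6: place 26U, 16U left
rack 7: place 21U, 21U left
rack 7: place 20U, 1U left
rack 8: place 20U, 22U left
rack 6: place 15U, 1U left
rack 4: place 11U, 1U left
Final racks: [39] [37] [32] [30,11] [30] [26,15] [21,20] [20].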